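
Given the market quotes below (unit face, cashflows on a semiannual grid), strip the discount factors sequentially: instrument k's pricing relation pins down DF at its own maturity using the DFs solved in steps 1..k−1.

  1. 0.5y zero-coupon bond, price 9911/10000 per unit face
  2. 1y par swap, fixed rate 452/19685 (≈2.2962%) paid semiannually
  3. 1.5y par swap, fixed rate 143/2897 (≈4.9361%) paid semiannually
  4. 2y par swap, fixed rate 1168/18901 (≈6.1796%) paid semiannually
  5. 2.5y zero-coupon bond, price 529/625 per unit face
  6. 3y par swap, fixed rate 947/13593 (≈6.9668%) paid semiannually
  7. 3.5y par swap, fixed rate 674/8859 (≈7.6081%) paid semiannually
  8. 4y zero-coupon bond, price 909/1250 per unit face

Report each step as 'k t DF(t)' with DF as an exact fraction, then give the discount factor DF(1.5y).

step 1 [0.5y] zero: DF = P = 9911/10000 ≈ 0.991100
step 2 [1y] swap r/2=226/19685: DF=(1 − 226/19685·(0.991100))/(1+226/19685) = 4887/5000 ≈ 0.977400
step 3 [1.5y] swap r/2=143/5794: DF=(1 − 143/5794·(0.991100+0.977400))/(1+143/5794) = 1857/2000 ≈ 0.928500
step 4 [2y] swap r/2=584/18901: DF=(1 − 584/18901·(0.991100+0.977400+0.928500))/(1+584/18901) = 552/625 ≈ 0.883200
step 5 [2.5y] zero: DF = P = 529/625 ≈ 0.846400
step 6 [3y] swap r/2=947/27186: DF=(1 − 947/27186·(0.991100+0.977400+0.928500+0.883200+0.846400))/(1+947/27186) = 4053/5000 ≈ 0.810600
step 7 [3.5y] swap r/2=337/8859: DF=(1 − 337/8859·(0.991100+0.977400+0.928500+0.883200+0.846400+0.810600))/(1+337/8859) = 7641/10000 ≈ 0.764100
step 8 [4y] zero: DF = P = 909/1250 ≈ 0.727200

1 1/2 9911/10000
2 1 4887/5000
3 3/2 1857/2000
4 2 552/625
5 5/2 529/625
6 3 4053/5000
7 7/2 7641/10000
8 4 909/1250
DF(1.5y) = 1857/2000 ≈ 0.928500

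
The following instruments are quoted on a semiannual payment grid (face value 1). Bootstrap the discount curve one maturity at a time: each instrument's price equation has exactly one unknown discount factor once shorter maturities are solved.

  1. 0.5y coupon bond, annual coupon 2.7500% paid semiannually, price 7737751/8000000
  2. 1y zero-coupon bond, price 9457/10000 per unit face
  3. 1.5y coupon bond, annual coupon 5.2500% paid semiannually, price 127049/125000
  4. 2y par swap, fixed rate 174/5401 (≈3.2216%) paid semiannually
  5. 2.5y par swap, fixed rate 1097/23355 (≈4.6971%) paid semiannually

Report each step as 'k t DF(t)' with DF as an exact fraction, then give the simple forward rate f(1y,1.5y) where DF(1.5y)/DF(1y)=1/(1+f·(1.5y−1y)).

step 1 [0.5y] bond c/2=11/800: DF=(7737751/8000000 − 11/800·(0))/(1+11/800) = 9541/10000 ≈ 0.954100
step 2 [1y] zero: DF = P = 9457/10000 ≈ 0.945700
step 3 [1.5y] bond c/2=21/800: DF=(127049/125000 − 21/800·(0.954100+0.945700))/(1+21/800) = 4709/5000 ≈ 0.941800
step 4 [2y] swap r/2=87/5401: DF=(1 − 87/5401·(0.954100+0.945700+0.941800))/(1+87/5401) = 9391/10000 ≈ 0.939100
step 5 [2.5y] swap r/2=1097/46710: DF=(1 − 1097/46710·(0.954100+0.945700+0.941800+0.939100))/(1+1097/46710) = 8903/10000 ≈ 0.890300

1 1/2 9541/10000
2 1 9457/10000
3 3/2 4709/5000
4 2 9391/10000
5 5/2 8903/10000
f(1y,1.5y) = ((9457/10000)/(4709/5000) − 1)/(1/2) = 39/4709 ≈ 0.8282%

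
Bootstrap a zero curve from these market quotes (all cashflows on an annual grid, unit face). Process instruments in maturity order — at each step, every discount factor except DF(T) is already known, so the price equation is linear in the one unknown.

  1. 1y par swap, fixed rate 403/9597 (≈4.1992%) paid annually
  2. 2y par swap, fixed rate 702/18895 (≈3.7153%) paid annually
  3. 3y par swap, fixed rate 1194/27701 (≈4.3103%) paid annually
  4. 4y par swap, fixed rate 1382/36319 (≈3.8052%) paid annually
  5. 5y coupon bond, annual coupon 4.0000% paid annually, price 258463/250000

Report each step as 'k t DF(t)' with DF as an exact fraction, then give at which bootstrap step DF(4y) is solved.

step 1 [1y] swap r/1=403/9597: DF=(1 − 403/9597·(0))/(1+403/9597) = 9597/10000 ≈ 0.959700
step 2 [2y] swap r/1=702/18895: DF=(1 − 702/18895·(0.959700))/(1+702/18895) = 4649/5000 ≈ 0.929800
step 3 [3y] swap r/1=1194/27701: DF=(1 − 1194/27701·(0.959700+0.929800))/(1+1194/27701) = 4403/5000 ≈ 0.880600
step 4 [4y] swap r/1=1382/36319: DF=(1 − 1382/36319·(0.959700+0.929800+0.880600))/(1+1382/36319) = 4309/5000 ≈ 0.861800
step 5 [5y] bond c/1=1/25: DF=(258463/250000 − 1/25·(0.959700+0.929800+0.880600+0.861800))/(1+1/25) = 534/625 ≈ 0.854400

1 1 9597/10000
2 2 4649/5000
3 3 4403/5000
4 4 4309/5000
5 5 534/625
DF(4y) is solved at step 4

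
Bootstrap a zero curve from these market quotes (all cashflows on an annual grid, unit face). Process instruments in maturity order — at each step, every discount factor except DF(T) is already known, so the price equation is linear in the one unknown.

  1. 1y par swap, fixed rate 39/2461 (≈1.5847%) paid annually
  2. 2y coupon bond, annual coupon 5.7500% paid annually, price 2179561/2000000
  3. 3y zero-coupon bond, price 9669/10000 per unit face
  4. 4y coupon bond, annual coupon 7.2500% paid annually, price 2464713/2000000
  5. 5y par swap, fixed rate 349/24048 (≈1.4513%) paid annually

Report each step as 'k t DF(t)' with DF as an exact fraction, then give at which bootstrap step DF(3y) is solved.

1 1 2461/2500
2 2 977/1000
3 3 9669/10000
4 4 9511/10000
5 5 4651/5000
DF(3y) is solved at step 3

step 1 [1y] swap r/1=39/2461: DF=(1 − 39/2461·(0))/(1+39/2461) = 2461/2500 ≈ 0.984400
step 2 [2y] bond c/1=23/400: DF=(2179561/2000000 − 23/400·(0.984400))/(1+23/400) = 977/1000 ≈ 0.977000
step 3 [3y] zero: DF = P = 9669/10000 ≈ 0.966900
step 4 [4y] bond c/1=29/400: DF=(2464713/2000000 − 29/400·(0.984400+0.977000+0.966900))/(1+29/400) = 9511/10000 ≈ 0.951100
step 5 [5y] swap r/1=349/24048: DF=(1 − 349/24048·(0.984400+0.977000+0.966900+0.951100))/(1+349/24048) = 4651/5000 ≈ 0.930200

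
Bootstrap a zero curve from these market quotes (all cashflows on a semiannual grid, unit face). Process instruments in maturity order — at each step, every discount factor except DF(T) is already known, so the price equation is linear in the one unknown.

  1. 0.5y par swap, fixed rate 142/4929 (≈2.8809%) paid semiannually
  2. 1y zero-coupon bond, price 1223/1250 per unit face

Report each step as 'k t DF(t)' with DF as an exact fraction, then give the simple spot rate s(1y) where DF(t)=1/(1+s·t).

1 1/2 4929/5000
2 1 1223/1250
s(1y) = (1/(1223/1250) − 1)/(1) = 27/1223 ≈ 2.2077%

step 1 [0.5y] swap r/2=71/4929: DF=(1 − 71/4929·(0))/(1+71/4929) = 4929/5000 ≈ 0.985800
step 2 [1y] zero: DF = P = 1223/1250 ≈ 0.978400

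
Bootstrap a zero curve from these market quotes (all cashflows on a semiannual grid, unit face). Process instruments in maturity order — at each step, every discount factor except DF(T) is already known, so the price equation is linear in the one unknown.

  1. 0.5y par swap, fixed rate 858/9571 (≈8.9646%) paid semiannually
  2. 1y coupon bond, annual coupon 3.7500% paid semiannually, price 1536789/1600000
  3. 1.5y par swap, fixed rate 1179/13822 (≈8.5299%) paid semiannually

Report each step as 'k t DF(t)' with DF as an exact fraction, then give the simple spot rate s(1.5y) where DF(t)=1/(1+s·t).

step 1 [0.5y] swap r/2=429/9571: DF=(1 − 429/9571·(0))/(1+429/9571) = 9571/10000 ≈ 0.957100
step 2 [1y] bond c/2=3/160: DF=(1536789/1600000 − 3/160·(0.957100))/(1+3/160) = 2313/2500 ≈ 0.925200
step 3 [1.5y] swap r/2=1179/27644: DF=(1 − 1179/27644·(0.957100+0.925200))/(1+1179/27644) = 8821/10000 ≈ 0.882100

1 1/2 9571/10000
2 1 2313/2500
3 3/2 8821/10000
s(1.5y) = (1/(8821/10000) − 1)/(3/2) = 786/8821 ≈ 8.9106%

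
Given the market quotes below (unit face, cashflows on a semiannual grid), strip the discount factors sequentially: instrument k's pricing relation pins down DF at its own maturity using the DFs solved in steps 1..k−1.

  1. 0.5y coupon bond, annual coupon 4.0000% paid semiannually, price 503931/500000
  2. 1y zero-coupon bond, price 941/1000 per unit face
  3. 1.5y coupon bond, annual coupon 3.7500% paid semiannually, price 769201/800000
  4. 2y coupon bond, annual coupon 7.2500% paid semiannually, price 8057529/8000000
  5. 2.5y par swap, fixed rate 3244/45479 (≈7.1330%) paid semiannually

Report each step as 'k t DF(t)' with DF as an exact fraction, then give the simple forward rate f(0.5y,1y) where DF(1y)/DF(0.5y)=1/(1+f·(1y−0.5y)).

step 1 [0.5y] bond c/2=1/50: DF=(503931/500000 − 1/50·(0))/(1+1/50) = 9881/10000 ≈ 0.988100
step 2 [1y] zero: DF = P = 941/1000 ≈ 0.941000
step 3 [1.5y] bond c/2=3/160: DF=(769201/800000 − 3/160·(0.988100+0.941000))/(1+3/160) = 9083/10000 ≈ 0.908300
step 4 [2y] bond c/2=29/800: DF=(8057529/8000000 − 29/800·(0.988100+0.941000+0.908300))/(1+29/800) = 8727/10000 ≈ 0.872700
step 5 [2.5y] swap r/2=1622/45479: DF=(1 − 1622/45479·(0.988100+0.941000+0.908300+0.872700))/(1+1622/45479) = 4189/5000 ≈ 0.837800

1 1/2 9881/10000
2 1 941/1000
3 3/2 9083/10000
4 2 8727/10000
5 5/2 4189/5000
f(0.5y,1y) = ((9881/10000)/(941/1000) − 1)/(1/2) = 471/4705 ≈ 10.0106%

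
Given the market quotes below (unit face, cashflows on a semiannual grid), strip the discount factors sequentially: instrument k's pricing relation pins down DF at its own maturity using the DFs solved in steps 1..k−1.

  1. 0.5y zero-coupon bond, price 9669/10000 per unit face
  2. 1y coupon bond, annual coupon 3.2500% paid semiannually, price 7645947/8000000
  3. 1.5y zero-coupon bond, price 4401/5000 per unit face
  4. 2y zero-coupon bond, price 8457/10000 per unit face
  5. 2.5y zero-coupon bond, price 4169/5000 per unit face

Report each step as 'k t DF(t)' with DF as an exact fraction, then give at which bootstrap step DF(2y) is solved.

step 1 [0.5y] zero: DF = P = 9669/10000 ≈ 0.966900
step 2 [1y] bond c/2=13/800: DF=(7645947/8000000 − 13/800·(0.966900))/(1+13/800) = 37/40 ≈ 0.925000
step 3 [1.5y] zero: DF = P = 4401/5000 ≈ 0.880200
step 4 [2y] zero: DF = P = 8457/10000 ≈ 0.845700
step 5 [2.5y] zero: DF = P = 4169/5000 ≈ 0.833800

1 1/2 9669/10000
2 1 37/40
3 3/2 4401/5000
4 2 8457/10000
5 5/2 4169/5000
DF(2y) is solved at step 4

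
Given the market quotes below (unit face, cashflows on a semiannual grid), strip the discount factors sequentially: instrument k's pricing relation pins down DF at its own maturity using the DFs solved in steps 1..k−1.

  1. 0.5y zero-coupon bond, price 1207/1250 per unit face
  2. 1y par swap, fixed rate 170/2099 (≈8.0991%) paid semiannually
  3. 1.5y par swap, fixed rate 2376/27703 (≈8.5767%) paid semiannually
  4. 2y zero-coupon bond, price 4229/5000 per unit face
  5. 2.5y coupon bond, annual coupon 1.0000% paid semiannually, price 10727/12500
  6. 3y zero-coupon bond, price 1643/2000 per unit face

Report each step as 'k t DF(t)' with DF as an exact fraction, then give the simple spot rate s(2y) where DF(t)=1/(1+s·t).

1 1/2 1207/1250
2 1 1847/2000
3 3/2 2203/2500
4 2 4229/5000
5 5/2 8359/10000
6 3 1643/2000
s(2y) = (1/(4229/5000) − 1)/(2) = 771/8458 ≈ 9.1156%

step 1 [0.5y] zero: DF = P = 1207/1250 ≈ 0.965600
step 2 [1y] swap r/2=85/2099: DF=(1 − 85/2099·(0.965600))/(1+85/2099) = 1847/2000 ≈ 0.923500
step 3 [1.5y] swap r/2=1188/27703: DF=(1 − 1188/27703·(0.965600+0.923500))/(1+1188/27703) = 2203/2500 ≈ 0.881200
step 4 [2y] zero: DF = P = 4229/5000 ≈ 0.845800
step 5 [2.5y] bond c/2=1/200: DF=(10727/12500 − 1/200·(0.965600+0.923500+0.881200+0.845800))/(1+1/200) = 8359/10000 ≈ 0.835900
step 6 [3y] zero: DF = P = 1643/2000 ≈ 0.821500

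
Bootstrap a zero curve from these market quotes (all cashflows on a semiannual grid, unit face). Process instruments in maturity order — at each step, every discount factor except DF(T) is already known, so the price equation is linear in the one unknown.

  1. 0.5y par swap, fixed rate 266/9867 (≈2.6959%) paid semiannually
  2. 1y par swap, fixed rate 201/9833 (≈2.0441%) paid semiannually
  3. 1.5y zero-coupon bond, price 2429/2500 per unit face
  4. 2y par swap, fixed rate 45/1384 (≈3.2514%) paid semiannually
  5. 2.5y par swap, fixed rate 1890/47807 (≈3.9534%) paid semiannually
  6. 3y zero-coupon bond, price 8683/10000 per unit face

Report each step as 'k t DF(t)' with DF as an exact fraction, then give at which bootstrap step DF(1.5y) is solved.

step 1 [0.5y] swap r/2=133/9867: DF=(1 − 133/9867·(0))/(1+133/9867) = 9867/10000 ≈ 0.986700
step 2 [1y] swap r/2=201/19666: DF=(1 − 201/19666·(0.986700))/(1+201/19666) = 9799/10000 ≈ 0.979900
step 3 [1.5y] zero: DF = P = 2429/2500 ≈ 0.971600
step 4 [2y] swap r/2=45/2768: DF=(1 − 45/2768·(0.986700+0.979900+0.971600))/(1+45/2768) = 937/1000 ≈ 0.937000
step 5 [2.5y] swap r/2=945/47807: DF=(1 − 945/47807·(0.986700+0.979900+0.971600+0.937000))/(1+945/47807) = 1811/2000 ≈ 0.905500
step 6 [3y] zero: DF = P = 8683/10000 ≈ 0.868300

1 1/2 9867/10000
2 1 9799/10000
3 3/2 2429/2500
4 2 937/1000
5 5/2 1811/2000
6 3 8683/10000
DF(1.5y) is solved at step 3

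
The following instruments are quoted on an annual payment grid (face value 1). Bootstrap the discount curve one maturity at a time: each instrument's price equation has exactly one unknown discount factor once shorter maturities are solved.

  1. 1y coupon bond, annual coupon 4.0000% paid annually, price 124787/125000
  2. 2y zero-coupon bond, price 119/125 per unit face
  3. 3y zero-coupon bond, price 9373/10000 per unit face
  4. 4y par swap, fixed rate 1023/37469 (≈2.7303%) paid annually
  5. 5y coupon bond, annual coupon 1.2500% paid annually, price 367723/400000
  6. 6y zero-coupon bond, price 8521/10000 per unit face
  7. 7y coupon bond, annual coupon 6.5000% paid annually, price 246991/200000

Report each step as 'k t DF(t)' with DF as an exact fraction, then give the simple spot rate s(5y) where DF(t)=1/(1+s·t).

step 1 [1y] bond c/1=1/25: DF=(124787/125000 − 1/25·(0))/(1+1/25) = 9599/10000 ≈ 0.959900
step 2 [2y] zero: DF = P = 119/125 ≈ 0.952000
step 3 [3y] zero: DF = P = 9373/10000 ≈ 0.937300
step 4 [4y] swap r/1=1023/37469: DF=(1 − 1023/37469·(0.959900+0.952000+0.937300))/(1+1023/37469) = 8977/10000 ≈ 0.897700
step 5 [5y] bond c/1=1/80: DF=(367723/400000 − 1/80·(0.959900+0.952000+0.937300+0.897700))/(1+1/80) = 8617/10000 ≈ 0.861700
step 6 [6y] zero: DF = P = 8521/10000 ≈ 0.852100
step 7 [7y] bond c/1=13/200: DF=(246991/200000 − 13/200·(0.959900+0.952000+0.937300+0.897700+0.861700+0.852100))/(1+13/200) = 8263/10000 ≈ 0.826300

1 1 9599/10000
2 2 119/125
3 3 9373/10000
4 4 8977/10000
5 5 8617/10000
6 6 8521/10000
7 7 8263/10000
s(5y) = (1/(8617/10000) − 1)/(5) = 1383/43085 ≈ 3.2099%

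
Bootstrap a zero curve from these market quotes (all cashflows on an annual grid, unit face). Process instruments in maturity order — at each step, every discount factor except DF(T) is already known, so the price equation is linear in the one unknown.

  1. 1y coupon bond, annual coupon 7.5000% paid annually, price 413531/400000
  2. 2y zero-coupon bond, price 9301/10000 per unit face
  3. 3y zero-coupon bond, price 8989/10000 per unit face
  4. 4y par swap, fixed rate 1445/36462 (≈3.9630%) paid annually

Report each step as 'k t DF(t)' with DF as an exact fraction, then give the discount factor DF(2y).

step 1 [1y] bond c/1=3/40: DF=(413531/400000 − 3/40·(0))/(1+3/40) = 9617/10000 ≈ 0.961700
step 2 [2y] zero: DF = P = 9301/10000 ≈ 0.930100
step 3 [3y] zero: DF = P = 8989/10000 ≈ 0.898900
step 4 [4y] swap r/1=1445/36462: DF=(1 − 1445/36462·(0.961700+0.930100+0.898900))/(1+1445/36462) = 1711/2000 ≈ 0.855500

1 1 9617/10000
2 2 9301/10000
3 3 8989/10000
4 4 1711/2000
DF(2y) = 9301/10000 ≈ 0.930100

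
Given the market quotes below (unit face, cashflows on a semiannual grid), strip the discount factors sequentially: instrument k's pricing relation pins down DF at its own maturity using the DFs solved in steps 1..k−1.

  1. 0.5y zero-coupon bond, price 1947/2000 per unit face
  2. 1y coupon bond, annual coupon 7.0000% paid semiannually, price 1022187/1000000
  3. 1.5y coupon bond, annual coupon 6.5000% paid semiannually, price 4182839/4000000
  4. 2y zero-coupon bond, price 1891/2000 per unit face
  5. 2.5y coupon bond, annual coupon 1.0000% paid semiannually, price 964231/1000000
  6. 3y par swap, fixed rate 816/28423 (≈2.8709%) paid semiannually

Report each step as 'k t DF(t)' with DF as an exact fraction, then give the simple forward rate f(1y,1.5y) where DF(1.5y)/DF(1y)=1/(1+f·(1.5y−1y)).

step 1 [0.5y] zero: DF = P = 1947/2000 ≈ 0.973500
step 2 [1y] bond c/2=7/200: DF=(1022187/1000000 − 7/200·(0.973500))/(1+7/200) = 9547/10000 ≈ 0.954700
step 3 [1.5y] bond c/2=13/400: DF=(4182839/4000000 − 13/400·(0.973500+0.954700))/(1+13/400) = 9521/10000 ≈ 0.952100
step 4 [2y] zero: DF = P = 1891/2000 ≈ 0.945500
step 5 [2.5y] bond c/2=1/200: DF=(964231/1000000 − 1/200·(0.973500+0.954700+0.952100+0.945500))/(1+1/200) = 2351/2500 ≈ 0.940400
step 6 [3y] swap r/2=408/28423: DF=(1 − 408/28423·(0.973500+0.954700+0.952100+0.945500+0.940400))/(1+408/28423) = 574/625 ≈ 0.918400

1 1/2 1947/2000
2 1 9547/10000
3 3/2 9521/10000
4 2 1891/2000
5 5/2 2351/2500
6 3 574/625
f(1y,1.5y) = ((9547/10000)/(9521/10000) − 1)/(1/2) = 52/9521 ≈ 0.5462%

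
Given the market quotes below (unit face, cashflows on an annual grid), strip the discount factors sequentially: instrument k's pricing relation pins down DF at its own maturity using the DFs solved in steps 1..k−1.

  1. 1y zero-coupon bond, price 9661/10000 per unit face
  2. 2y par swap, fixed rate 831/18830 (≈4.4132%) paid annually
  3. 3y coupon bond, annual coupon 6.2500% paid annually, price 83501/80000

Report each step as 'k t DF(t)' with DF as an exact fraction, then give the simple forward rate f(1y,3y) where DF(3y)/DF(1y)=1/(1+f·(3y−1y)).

1 1 9661/10000
2 2 9169/10000
3 3 2179/2500
f(1y,3y) = ((9661/10000)/(2179/2500) − 1)/(2) = 945/17432 ≈ 5.4211%

step 1 [1y] zero: DF = P = 9661/10000 ≈ 0.966100
step 2 [2y] swap r/1=831/18830: DF=(1 − 831/18830·(0.966100))/(1+831/18830) = 9169/10000 ≈ 0.916900
step 3 [3y] bond c/1=1/16: DF=(83501/80000 − 1/16·(0.966100+0.916900))/(1+1/16) = 2179/2500 ≈ 0.871600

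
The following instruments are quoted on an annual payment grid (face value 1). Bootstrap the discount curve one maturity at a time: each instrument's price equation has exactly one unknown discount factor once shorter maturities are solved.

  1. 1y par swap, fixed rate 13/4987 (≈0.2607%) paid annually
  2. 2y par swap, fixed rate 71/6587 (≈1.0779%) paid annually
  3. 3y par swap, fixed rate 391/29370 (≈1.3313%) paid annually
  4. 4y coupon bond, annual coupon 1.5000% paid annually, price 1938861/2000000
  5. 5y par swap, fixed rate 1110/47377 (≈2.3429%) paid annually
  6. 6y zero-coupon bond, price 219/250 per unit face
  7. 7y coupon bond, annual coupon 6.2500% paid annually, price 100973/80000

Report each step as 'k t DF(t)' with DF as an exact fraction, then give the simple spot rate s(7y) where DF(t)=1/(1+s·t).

step 1 [1y] swap r/1=13/4987: DF=(1 − 13/4987·(0))/(1+13/4987) = 4987/5000 ≈ 0.997400
step 2 [2y] swap r/1=71/6587: DF=(1 − 71/6587·(0.997400))/(1+71/6587) = 9787/10000 ≈ 0.978700
step 3 [3y] swap r/1=391/29370: DF=(1 − 391/29370·(0.997400+0.978700))/(1+391/29370) = 9609/10000 ≈ 0.960900
step 4 [4y] bond c/1=3/200: DF=(1938861/2000000 − 3/200·(0.997400+0.978700+0.960900))/(1+3/200) = 9117/10000 ≈ 0.911700
step 5 [5y] swap r/1=1110/47377: DF=(1 − 1110/47377·(0.997400+0.978700+0.960900+0.911700))/(1+1110/47377) = 889/1000 ≈ 0.889000
step 6 [6y] zero: DF = P = 219/250 ≈ 0.876000
step 7 [7y] bond c/1=1/16: DF=(100973/80000 − 1/16·(0.997400+0.978700+0.960900+0.911700+0.889000+0.876000))/(1+1/16) = 8577/10000 ≈ 0.857700

1 1 4987/5000
2 2 9787/10000
3 3 9609/10000
4 4 9117/10000
5 5 889/1000
6 6 219/250
7 7 8577/10000
s(7y) = (1/(8577/10000) − 1)/(7) = 1423/60039 ≈ 2.3701%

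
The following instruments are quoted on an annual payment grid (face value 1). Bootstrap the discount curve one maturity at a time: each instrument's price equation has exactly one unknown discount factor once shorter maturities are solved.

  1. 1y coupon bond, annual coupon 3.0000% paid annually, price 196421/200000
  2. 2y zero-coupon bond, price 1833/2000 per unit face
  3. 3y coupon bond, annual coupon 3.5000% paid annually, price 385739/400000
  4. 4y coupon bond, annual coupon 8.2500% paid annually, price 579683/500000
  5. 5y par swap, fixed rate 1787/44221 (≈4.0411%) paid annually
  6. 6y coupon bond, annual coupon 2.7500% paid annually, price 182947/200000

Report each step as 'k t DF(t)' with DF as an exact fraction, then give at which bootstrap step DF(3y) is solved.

1 1 1907/2000
2 2 1833/2000
3 3 1737/2000
4 4 8623/10000
5 5 8213/10000
6 6 7719/10000
DF(3y) is solved at step 3

step 1 [1y] bond c/1=3/100: DF=(196421/200000 − 3/100·(0))/(1+3/100) = 1907/2000 ≈ 0.953500
step 2 [2y] zero: DF = P = 1833/2000 ≈ 0.916500
step 3 [3y] bond c/1=7/200: DF=(385739/400000 − 7/200·(0.953500+0.916500))/(1+7/200) = 1737/2000 ≈ 0.868500
step 4 [4y] bond c/1=33/400: DF=(579683/500000 − 33/400·(0.953500+0.916500+0.868500))/(1+33/400) = 8623/10000 ≈ 0.862300
step 5 [5y] swap r/1=1787/44221: DF=(1 − 1787/44221·(0.953500+0.916500+0.868500+0.862300))/(1+1787/44221) = 8213/10000 ≈ 0.821300
step 6 [6y] bond c/1=11/400: DF=(182947/200000 − 11/400·(0.953500+0.916500+0.868500+0.862300+0.821300))/(1+11/400) = 7719/10000 ≈ 0.771900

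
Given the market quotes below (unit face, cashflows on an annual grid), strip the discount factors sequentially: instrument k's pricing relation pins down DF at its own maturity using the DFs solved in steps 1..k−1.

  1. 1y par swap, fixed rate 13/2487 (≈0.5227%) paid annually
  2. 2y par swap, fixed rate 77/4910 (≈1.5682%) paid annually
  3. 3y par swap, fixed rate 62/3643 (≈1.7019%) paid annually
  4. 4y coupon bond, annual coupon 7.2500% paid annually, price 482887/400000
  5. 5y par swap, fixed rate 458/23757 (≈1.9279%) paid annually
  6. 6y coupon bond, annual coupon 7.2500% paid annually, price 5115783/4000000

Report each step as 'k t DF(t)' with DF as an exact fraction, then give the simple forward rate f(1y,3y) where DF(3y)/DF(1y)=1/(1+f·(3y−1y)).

1 1 2487/2500
2 2 2423/2500
3 3 594/625
4 4 4643/5000
5 5 2271/2500
6 6 8713/10000
f(1y,3y) = ((2487/2500)/(594/625) − 1)/(2) = 37/1584 ≈ 2.3359%

step 1 [1y] swap r/1=13/2487: DF=(1 − 13/2487·(0))/(1+13/2487) = 2487/2500 ≈ 0.994800
step 2 [2y] swap r/1=77/4910: DF=(1 − 77/4910·(0.994800))/(1+77/4910) = 2423/2500 ≈ 0.969200
step 3 [3y] swap r/1=62/3643: DF=(1 − 62/3643·(0.994800+0.969200))/(1+62/3643) = 594/625 ≈ 0.950400
step 4 [4y] bond c/1=29/400: DF=(482887/400000 − 29/400·(0.994800+0.969200+0.950400))/(1+29/400) = 4643/5000 ≈ 0.928600
step 5 [5y] swap r/1=458/23757: DF=(1 − 458/23757·(0.994800+0.969200+0.950400+0.928600))/(1+458/23757) = 2271/2500 ≈ 0.908400
step 6 [6y] bond c/1=29/400: DF=(5115783/4000000 − 29/400·(0.994800+0.969200+0.950400+0.928600+0.908400))/(1+29/400) = 8713/10000 ≈ 0.871300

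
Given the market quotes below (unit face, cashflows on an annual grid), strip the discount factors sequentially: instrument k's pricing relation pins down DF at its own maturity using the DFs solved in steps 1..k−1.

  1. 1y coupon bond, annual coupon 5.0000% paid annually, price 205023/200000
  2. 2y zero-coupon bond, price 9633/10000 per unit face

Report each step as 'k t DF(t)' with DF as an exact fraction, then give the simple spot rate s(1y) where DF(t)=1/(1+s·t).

step 1 [1y] bond c/1=1/20: DF=(205023/200000 − 1/20·(0))/(1+1/20) = 9763/10000 ≈ 0.976300
step 2 [2y] zero: DF = P = 9633/10000 ≈ 0.963300

1 1 9763/10000
2 2 9633/10000
s(1y) = (1/(9763/10000) − 1)/(1) = 237/9763 ≈ 2.4275%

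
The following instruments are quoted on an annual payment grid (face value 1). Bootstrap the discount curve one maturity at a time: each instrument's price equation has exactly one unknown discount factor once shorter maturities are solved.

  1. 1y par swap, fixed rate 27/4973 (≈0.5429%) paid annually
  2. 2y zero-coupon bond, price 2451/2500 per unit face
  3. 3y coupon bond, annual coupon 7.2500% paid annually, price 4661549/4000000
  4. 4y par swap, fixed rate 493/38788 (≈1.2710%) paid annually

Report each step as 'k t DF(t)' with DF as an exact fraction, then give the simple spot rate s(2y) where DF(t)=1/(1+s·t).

1 1 4973/5000
2 2 2451/2500
3 3 9531/10000
4 4 9507/10000
s(2y) = (1/(2451/2500) − 1)/(2) = 49/4902 ≈ 0.9996%

step 1 [1y] swap r/1=27/4973: DF=(1 − 27/4973·(0))/(1+27/4973) = 4973/5000 ≈ 0.994600
step 2 [2y] zero: DF = P = 2451/2500 ≈ 0.980400
step 3 [3y] bond c/1=29/400: DF=(4661549/4000000 − 29/400·(0.994600+0.980400))/(1+29/400) = 9531/10000 ≈ 0.953100
step 4 [4y] swap r/1=493/38788: DF=(1 − 493/38788·(0.994600+0.980400+0.953100))/(1+493/38788) = 9507/10000 ≈ 0.950700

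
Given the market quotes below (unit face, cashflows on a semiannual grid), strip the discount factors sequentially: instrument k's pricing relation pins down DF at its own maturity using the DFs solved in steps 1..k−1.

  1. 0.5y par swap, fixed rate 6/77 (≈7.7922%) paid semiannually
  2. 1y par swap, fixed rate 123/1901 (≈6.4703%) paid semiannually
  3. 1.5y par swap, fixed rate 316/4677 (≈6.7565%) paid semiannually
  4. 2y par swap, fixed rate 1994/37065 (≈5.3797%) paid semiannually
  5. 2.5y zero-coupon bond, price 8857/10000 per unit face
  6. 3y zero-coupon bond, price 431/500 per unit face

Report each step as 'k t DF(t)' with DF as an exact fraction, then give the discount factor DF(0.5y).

1 1/2 77/80
2 1 1877/2000
3 3/2 2263/2500
4 2 9003/10000
5 5/2 8857/10000
6 3 431/500
DF(0.5y) = 77/80 ≈ 0.962500

step 1 [0.5y] swap r/2=3/77: DF=(1 − 3/77·(0))/(1+3/77) = 77/80 ≈ 0.962500
step 2 [1y] swap r/2=123/3802: DF=(1 − 123/3802·(0.962500))/(1+123/3802) = 1877/2000 ≈ 0.938500
step 3 [1.5y] swap r/2=158/4677: DF=(1 − 158/4677·(0.962500+0.938500))/(1+158/4677) = 2263/2500 ≈ 0.905200
step 4 [2y] swap r/2=997/37065: DF=(1 − 997/37065·(0.962500+0.938500+0.905200))/(1+997/37065) = 9003/10000 ≈ 0.900300
step 5 [2.5y] zero: DF = P = 8857/10000 ≈ 0.885700
step 6 [3y] zero: DF = P = 431/500 ≈ 0.862000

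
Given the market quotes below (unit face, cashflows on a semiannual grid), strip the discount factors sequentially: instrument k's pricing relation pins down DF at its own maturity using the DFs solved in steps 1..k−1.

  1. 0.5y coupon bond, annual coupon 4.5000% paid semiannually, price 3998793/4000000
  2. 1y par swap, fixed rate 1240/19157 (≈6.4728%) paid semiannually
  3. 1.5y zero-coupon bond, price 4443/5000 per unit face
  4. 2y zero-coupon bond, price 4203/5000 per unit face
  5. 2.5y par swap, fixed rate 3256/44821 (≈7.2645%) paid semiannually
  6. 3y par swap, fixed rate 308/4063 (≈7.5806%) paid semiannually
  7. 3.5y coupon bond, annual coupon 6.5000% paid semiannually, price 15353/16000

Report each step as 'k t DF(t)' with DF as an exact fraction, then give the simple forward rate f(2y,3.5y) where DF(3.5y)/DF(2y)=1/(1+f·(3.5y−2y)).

step 1 [0.5y] bond c/2=9/400: DF=(3998793/4000000 − 9/400·(0))/(1+9/400) = 9777/10000 ≈ 0.977700
step 2 [1y] swap r/2=620/19157: DF=(1 − 620/19157·(0.977700))/(1+620/19157) = 469/500 ≈ 0.938000
step 3 [1.5y] zero: DF = P = 4443/5000 ≈ 0.888600
step 4 [2y] zero: DF = P = 4203/5000 ≈ 0.840600
step 5 [2.5y] swap r/2=1628/44821: DF=(1 − 1628/44821·(0.977700+0.938000+0.888600+0.840600))/(1+1628/44821) = 2093/2500 ≈ 0.837200
step 6 [3y] swap r/2=154/4063: DF=(1 − 154/4063·(0.977700+0.938000+0.888600+0.840600+0.837200))/(1+154/4063) = 3999/5000 ≈ 0.799800
step 7 [3.5y] bond c/2=13/400: DF=(15353/16000 − 13/400·(0.977700+0.938000+0.888600+0.840600+0.837200+0.799800))/(1+13/400) = 7631/10000 ≈ 0.763100

1 1/2 9777/10000
2 1 469/500
3 3/2 4443/5000
4 2 4203/5000
5 5/2 2093/2500
6 3 3999/5000
7 7/2 7631/10000
f(2y,3.5y) = ((4203/5000)/(7631/10000) − 1)/(3/2) = 1550/22893 ≈ 6.7706%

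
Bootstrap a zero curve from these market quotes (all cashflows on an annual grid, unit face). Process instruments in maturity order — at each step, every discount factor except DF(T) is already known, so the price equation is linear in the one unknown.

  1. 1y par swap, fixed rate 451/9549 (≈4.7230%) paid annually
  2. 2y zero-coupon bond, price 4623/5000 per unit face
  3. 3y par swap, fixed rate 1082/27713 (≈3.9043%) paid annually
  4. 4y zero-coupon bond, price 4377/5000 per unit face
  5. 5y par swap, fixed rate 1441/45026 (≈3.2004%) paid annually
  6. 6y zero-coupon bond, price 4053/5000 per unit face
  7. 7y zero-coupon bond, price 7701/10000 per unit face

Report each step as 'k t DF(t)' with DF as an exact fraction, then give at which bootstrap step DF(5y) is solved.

1 1 9549/10000
2 2 4623/5000
3 3 4459/5000
4 4 4377/5000
5 5 8559/10000
6 6 4053/5000
7 7 7701/10000
DF(5y) is solved at step 5

step 1 [1y] swap r/1=451/9549: DF=(1 − 451/9549·(0))/(1+451/9549) = 9549/10000 ≈ 0.954900
step 2 [2y] zero: DF = P = 4623/5000 ≈ 0.924600
step 3 [3y] swap r/1=1082/27713: DF=(1 − 1082/27713·(0.954900+0.924600))/(1+1082/27713) = 4459/5000 ≈ 0.891800
step 4 [4y] zero: DF = P = 4377/5000 ≈ 0.875400
step 5 [5y] swap r/1=1441/45026: DF=(1 − 1441/45026·(0.954900+0.924600+0.891800+0.875400))/(1+1441/45026) = 8559/10000 ≈ 0.855900
step 6 [6y] zero: DF = P = 4053/5000 ≈ 0.810600
step 7 [7y] zero: DF = P = 7701/10000 ≈ 0.770100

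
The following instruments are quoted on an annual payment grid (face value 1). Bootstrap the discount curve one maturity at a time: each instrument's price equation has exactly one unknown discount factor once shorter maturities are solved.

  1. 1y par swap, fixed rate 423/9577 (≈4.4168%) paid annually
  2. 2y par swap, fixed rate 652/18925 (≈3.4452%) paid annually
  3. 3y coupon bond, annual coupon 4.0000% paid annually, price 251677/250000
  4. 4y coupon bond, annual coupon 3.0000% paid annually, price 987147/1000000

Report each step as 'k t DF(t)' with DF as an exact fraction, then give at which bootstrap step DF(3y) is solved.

step 1 [1y] swap r/1=423/9577: DF=(1 − 423/9577·(0))/(1+423/9577) = 9577/10000 ≈ 0.957700
step 2 [2y] swap r/1=652/18925: DF=(1 − 652/18925·(0.957700))/(1+652/18925) = 2337/2500 ≈ 0.934800
step 3 [3y] bond c/1=1/25: DF=(251677/250000 − 1/25·(0.957700+0.934800))/(1+1/25) = 1119/1250 ≈ 0.895200
step 4 [4y] bond c/1=3/100: DF=(987147/1000000 − 3/100·(0.957700+0.934800+0.895200))/(1+3/100) = 2193/2500 ≈ 0.877200

1 1 9577/10000
2 2 2337/2500
3 3 1119/1250
4 4 2193/2500
DF(3y) is solved at step 3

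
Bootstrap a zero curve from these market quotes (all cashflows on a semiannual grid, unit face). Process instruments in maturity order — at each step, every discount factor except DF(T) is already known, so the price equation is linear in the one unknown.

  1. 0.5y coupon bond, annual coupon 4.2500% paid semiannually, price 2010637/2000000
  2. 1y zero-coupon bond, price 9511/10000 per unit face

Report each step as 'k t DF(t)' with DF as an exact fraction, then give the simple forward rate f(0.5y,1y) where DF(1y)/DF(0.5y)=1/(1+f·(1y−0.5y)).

step 1 [0.5y] bond c/2=17/800: DF=(2010637/2000000 − 17/800·(0))/(1+17/800) = 2461/2500 ≈ 0.984400
step 2 [1y] zero: DF = P = 9511/10000 ≈ 0.951100

1 1/2 2461/2500
2 1 9511/10000
f(0.5y,1y) = ((2461/2500)/(9511/10000) − 1)/(1/2) = 666/9511 ≈ 7.0024%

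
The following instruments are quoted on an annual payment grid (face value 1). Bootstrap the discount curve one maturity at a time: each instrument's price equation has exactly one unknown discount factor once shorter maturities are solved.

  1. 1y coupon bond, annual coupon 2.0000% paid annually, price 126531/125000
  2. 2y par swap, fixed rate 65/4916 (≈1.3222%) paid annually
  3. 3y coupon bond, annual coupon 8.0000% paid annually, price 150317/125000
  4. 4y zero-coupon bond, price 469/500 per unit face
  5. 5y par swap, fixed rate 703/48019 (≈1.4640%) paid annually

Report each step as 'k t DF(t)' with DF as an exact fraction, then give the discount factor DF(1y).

step 1 [1y] bond c/1=1/50: DF=(126531/125000 − 1/50·(0))/(1+1/50) = 2481/2500 ≈ 0.992400
step 2 [2y] swap r/1=65/4916: DF=(1 − 65/4916·(0.992400))/(1+65/4916) = 487/500 ≈ 0.974000
step 3 [3y] bond c/1=2/25: DF=(150317/125000 − 2/25·(0.992400+0.974000))/(1+2/25) = 4839/5000 ≈ 0.967800
step 4 [4y] zero: DF = P = 469/500 ≈ 0.938000
step 5 [5y] swap r/1=703/48019: DF=(1 − 703/48019·(0.992400+0.974000+0.967800+0.938000))/(1+703/48019) = 9297/10000 ≈ 0.929700

1 1 2481/2500
2 2 487/500
3 3 4839/5000
4 4 469/500
5 5 9297/10000
DF(1y) = 2481/2500 ≈ 0.992400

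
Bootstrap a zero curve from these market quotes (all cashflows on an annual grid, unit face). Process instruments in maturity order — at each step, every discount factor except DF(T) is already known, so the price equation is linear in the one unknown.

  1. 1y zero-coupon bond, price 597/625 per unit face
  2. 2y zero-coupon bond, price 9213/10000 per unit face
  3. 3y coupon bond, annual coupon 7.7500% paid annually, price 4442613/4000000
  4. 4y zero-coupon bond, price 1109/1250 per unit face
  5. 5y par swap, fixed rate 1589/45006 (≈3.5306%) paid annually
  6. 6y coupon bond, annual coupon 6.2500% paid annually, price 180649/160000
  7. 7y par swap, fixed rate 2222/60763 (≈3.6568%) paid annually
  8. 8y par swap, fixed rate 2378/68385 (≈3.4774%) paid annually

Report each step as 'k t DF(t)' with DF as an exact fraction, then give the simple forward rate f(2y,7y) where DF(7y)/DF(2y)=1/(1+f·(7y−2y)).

step 1 [1y] zero: DF = P = 597/625 ≈ 0.955200
step 2 [2y] zero: DF = P = 9213/10000 ≈ 0.921300
step 3 [3y] bond c/1=31/400: DF=(4442613/4000000 − 31/400·(0.955200+0.921300))/(1+31/400) = 4479/5000 ≈ 0.895800
step 4 [4y] zero: DF = P = 1109/1250 ≈ 0.887200
step 5 [5y] swap r/1=1589/45006: DF=(1 − 1589/45006·(0.955200+0.921300+0.895800+0.887200))/(1+1589/45006) = 8411/10000 ≈ 0.841100
step 6 [6y] bond c/1=1/16: DF=(180649/160000 − 1/16·(0.955200+0.921300+0.895800+0.887200+0.841100))/(1+1/16) = 7979/10000 ≈ 0.797900
step 7 [7y] swap r/1=2222/60763: DF=(1 − 2222/60763·(0.955200+0.921300+0.895800+0.887200+0.841100+0.797900))/(1+2222/60763) = 3889/5000 ≈ 0.777800
step 8 [8y] swap r/1=2378/68385: DF=(1 − 2378/68385·(0.955200+0.921300+0.895800+0.887200+0.841100+0.797900+0.777800))/(1+2378/68385) = 3811/5000 ≈ 0.762200

1 1 597/625
2 2 9213/10000
3 3 4479/5000
4 4 1109/1250
5 5 8411/10000
6 6 7979/10000
7 7 3889/5000
8 8 3811/5000
f(2y,7y) = ((9213/10000)/(3889/5000) − 1)/(5) = 287/7778 ≈ 3.6899%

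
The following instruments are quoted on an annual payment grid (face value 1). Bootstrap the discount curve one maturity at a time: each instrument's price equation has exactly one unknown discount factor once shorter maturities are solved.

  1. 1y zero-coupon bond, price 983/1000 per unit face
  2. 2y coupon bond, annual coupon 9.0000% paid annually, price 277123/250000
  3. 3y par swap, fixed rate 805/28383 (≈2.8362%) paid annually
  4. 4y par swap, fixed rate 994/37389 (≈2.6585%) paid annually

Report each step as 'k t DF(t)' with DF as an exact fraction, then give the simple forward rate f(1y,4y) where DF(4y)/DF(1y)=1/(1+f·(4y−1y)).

1 1 983/1000
2 2 4679/5000
3 3 1839/2000
4 4 4503/5000
f(1y,4y) = ((983/1000)/(4503/5000) − 1)/(3) = 412/13509 ≈ 3.0498%

step 1 [1y] zero: DF = P = 983/1000 ≈ 0.983000
step 2 [2y] bond c/1=9/100: DF=(277123/250000 − 9/100·(0.983000))/(1+9/100) = 4679/5000 ≈ 0.935800
step 3 [3y] swap r/1=805/28383: DF=(1 − 805/28383·(0.983000+0.935800))/(1+805/28383) = 1839/2000 ≈ 0.919500
step 4 [4y] swap r/1=994/37389: DF=(1 − 994/37389·(0.983000+0.935800+0.919500))/(1+994/37389) = 4503/5000 ≈ 0.900600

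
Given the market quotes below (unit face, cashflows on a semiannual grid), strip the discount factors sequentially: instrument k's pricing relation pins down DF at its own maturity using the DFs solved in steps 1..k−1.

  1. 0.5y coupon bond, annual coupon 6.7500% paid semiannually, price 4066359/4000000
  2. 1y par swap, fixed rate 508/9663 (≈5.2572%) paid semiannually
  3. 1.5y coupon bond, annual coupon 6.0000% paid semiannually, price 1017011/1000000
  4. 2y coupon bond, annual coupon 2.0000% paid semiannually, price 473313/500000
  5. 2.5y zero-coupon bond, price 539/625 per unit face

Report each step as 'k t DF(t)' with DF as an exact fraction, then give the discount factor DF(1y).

1 1/2 4917/5000
2 1 2373/2500
3 3/2 9311/10000
4 2 9089/10000
5 5/2 539/625
DF(1y) = 2373/2500 ≈ 0.949200

step 1 [0.5y] bond c/2=27/800: DF=(4066359/4000000 − 27/800·(0))/(1+27/800) = 4917/5000 ≈ 0.983400
step 2 [1y] swap r/2=254/9663: DF=(1 − 254/9663·(0.983400))/(1+254/9663) = 2373/2500 ≈ 0.949200
step 3 [1.5y] bond c/2=3/100: DF=(1017011/1000000 − 3/100·(0.983400+0.949200))/(1+3/100) = 9311/10000 ≈ 0.931100
step 4 [2y] bond c/2=1/100: DF=(473313/500000 − 1/100·(0.983400+0.949200+0.931100))/(1+1/100) = 9089/10000 ≈ 0.908900
step 5 [2.5y] zero: DF = P = 539/625 ≈ 0.862400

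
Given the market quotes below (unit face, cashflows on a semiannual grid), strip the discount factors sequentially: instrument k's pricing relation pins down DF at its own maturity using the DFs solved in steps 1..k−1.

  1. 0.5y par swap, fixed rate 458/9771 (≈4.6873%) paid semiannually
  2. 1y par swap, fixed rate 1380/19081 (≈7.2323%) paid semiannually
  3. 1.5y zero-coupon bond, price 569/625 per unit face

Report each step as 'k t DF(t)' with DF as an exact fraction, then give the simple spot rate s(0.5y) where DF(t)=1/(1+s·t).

1 1/2 9771/10000
2 1 931/1000
3 3/2 569/625
s(0.5y) = (1/(9771/10000) − 1)/(1/2) = 458/9771 ≈ 4.6873%

step 1 [0.5y] swap r/2=229/9771: DF=(1 − 229/9771·(0))/(1+229/9771) = 9771/10000 ≈ 0.977100
step 2 [1y] swap r/2=690/19081: DF=(1 − 690/19081·(0.977100))/(1+690/19081) = 931/1000 ≈ 0.931000
step 3 [1.5y] zero: DF = P = 569/625 ≈ 0.910400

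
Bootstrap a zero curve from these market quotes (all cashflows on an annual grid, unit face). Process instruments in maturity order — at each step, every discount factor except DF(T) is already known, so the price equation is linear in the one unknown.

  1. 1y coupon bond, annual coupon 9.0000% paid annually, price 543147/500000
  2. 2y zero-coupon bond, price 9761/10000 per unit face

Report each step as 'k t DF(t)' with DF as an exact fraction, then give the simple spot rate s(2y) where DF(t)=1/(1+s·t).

1 1 4983/5000
2 2 9761/10000
s(2y) = (1/(9761/10000) − 1)/(2) = 239/19522 ≈ 1.2243%

step 1 [1y] bond c/1=9/100: DF=(543147/500000 − 9/100·(0))/(1+9/100) = 4983/5000 ≈ 0.996600
step 2 [2y] zero: DF = P = 9761/10000 ≈ 0.976100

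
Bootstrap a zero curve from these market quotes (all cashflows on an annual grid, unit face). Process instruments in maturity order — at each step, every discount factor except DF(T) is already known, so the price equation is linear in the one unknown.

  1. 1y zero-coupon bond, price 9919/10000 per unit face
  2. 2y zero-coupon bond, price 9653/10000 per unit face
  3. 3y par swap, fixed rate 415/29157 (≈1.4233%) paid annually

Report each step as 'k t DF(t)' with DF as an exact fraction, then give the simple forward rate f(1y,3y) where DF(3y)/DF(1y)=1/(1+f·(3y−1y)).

step 1 [1y] zero: DF = P = 9919/10000 ≈ 0.991900
step 2 [2y] zero: DF = P = 9653/10000 ≈ 0.965300
step 3 [3y] swap r/1=415/29157: DF=(1 − 415/29157·(0.991900+0.965300))/(1+415/29157) = 1917/2000 ≈ 0.958500

1 1 9919/10000
2 2 9653/10000
3 3 1917/2000
f(1y,3y) = ((9919/10000)/(1917/2000) − 1)/(2) = 167/9585 ≈ 1.7423%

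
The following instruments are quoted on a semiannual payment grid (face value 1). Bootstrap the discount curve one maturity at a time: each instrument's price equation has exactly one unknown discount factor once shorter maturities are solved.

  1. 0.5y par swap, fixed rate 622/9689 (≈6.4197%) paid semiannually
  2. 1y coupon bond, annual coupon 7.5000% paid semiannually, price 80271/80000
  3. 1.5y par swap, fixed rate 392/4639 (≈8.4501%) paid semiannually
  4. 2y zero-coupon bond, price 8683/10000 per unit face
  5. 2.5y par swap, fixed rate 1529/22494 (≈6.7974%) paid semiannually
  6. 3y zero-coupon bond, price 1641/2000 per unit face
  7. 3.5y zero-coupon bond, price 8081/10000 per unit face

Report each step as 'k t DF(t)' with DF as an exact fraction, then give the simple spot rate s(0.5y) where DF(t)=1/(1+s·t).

1 1/2 9689/10000
2 1 9321/10000
3 3/2 1103/1250
4 2 8683/10000
5 5/2 8471/10000
6 3 1641/2000
7 7/2 8081/10000
s(0.5y) = (1/(9689/10000) − 1)/(1/2) = 622/9689 ≈ 6.4197%

step 1 [0.5y] swap r/2=311/9689: DF=(1 − 311/9689·(0))/(1+311/9689) = 9689/10000 ≈ 0.968900
step 2 [1y] bond c/2=3/80: DF=(80271/80000 − 3/80·(0.968900))/(1+3/80) = 9321/10000 ≈ 0.932100
step 3 [1.5y] swap r/2=196/4639: DF=(1 − 196/4639·(0.968900+0.932100))/(1+196/4639) = 1103/1250 ≈ 0.882400
step 4 [2y] zero: DF = P = 8683/10000 ≈ 0.868300
step 5 [2.5y] swap r/2=1529/44988: DF=(1 − 1529/44988·(0.968900+0.932100+0.882400+0.868300))/(1+1529/44988) = 8471/10000 ≈ 0.847100
step 6 [3y] zero: DF = P = 1641/2000 ≈ 0.820500
step 7 [3.5y] zero: DF = P = 8081/10000 ≈ 0.808100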